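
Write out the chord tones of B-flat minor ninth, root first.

Bb, Db, F, Ab, C

B-flat minor ninth is a minor ninth built on Bb.
- root: Bb
- minor 3rd: Db
- perfect 5th: F
- minor 7th: Ab
- major 9th: C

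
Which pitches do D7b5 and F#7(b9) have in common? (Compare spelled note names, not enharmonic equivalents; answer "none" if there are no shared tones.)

F♯

D7b5 = D, F♯, A♭, C.
F#7(b9) = F♯, A♯, C♯, E, G.
Shared: F♯.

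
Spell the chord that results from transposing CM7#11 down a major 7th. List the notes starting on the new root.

C down a major 7th → Db. New chord: Db major seventh sharp eleven.
- root: Db
- major 3rd: F
- perfect 5th: Ab
- major 7th: C
- augmented 11th: G

Db – F – Ab – C – G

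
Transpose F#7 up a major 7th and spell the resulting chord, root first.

E#, G##, B#, D#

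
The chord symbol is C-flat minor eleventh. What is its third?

Root of C-flat minor eleventh = C-flat. The 3rd is a minor 3rd: C-flat up a minor 3rd → E-double-flat.

E-double-flat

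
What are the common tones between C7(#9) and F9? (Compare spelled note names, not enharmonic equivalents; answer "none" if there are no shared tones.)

C  G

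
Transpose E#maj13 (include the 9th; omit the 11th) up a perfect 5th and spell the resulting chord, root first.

B#  D##  F##  A##  C##  G##

E# up a perfect 5th → B#. New chord: B# major thirteenth.
- root: B#
- major 3rd: D##
- perfect 5th: F##
- major 7th: A##
- major 9th: C##
- major 13th: G##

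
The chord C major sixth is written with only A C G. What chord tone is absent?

E

The full C major sixth chord is C, E, G, A.
Comparing with the voicing, the major 3rd (3rd) — E — is absent.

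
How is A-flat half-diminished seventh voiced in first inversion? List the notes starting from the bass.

Cb – Ebb – Gb – Ab

A-flat half-diminished seventh = Ab–Cb–Ebb–Gb; first inversion → third (Cb) lowest.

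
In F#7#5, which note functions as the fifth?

C##

Root of F#7#5 = F#. The 5th is an augmented 5th: F# up an augmented 5th → C##.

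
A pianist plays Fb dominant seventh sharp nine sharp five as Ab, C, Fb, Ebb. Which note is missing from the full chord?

G

Fb dominant seventh sharp nine sharp five = Fb, Ab, C, Ebb, G. The voicing lacks the 9th (augmented 9th), G.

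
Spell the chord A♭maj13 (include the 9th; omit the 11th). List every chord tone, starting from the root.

Root Ab, quality major thirteenth:
Root: Ab
Major 3rd (3rd): C
Perfect 5th (5th): Eb
Major 7th (7th): G
Major 9th (9th): Bb
Major 13th (13th): F

Ab C Eb G Bb F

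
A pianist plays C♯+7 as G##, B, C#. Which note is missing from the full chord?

E#

C♯+7 = C#, E#, G##, B. The voicing lacks the 3rd (major 3rd), E#.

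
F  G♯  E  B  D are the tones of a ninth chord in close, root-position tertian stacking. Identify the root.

E

Stacking in thirds gives E – G♯ – B – D – F, so E is the root — E dominant seventh flat nine.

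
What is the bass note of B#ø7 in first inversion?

B#ø7 in root position is B#–D#–F#–A#.
First inversion places the third in the bass, which is D#.

D#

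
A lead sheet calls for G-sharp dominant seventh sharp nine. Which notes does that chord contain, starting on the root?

G#, B#, D#, F#, A##

G-sharp dominant seventh sharp nine is a dominant seventh sharp nine built on G#.
root → G#
3rd (major 3rd) → B#
5th (perfect 5th) → D#
7th (minor 7th) → F#
9th (augmented 9th) → A##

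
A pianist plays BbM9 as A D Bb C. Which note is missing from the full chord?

F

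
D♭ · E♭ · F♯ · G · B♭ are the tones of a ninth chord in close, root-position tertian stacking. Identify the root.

Arranged so that each adjacent pair is a third by letter name: E♭ – G – B♭ – D♭ – F♯.
The bottom of that stack, E♭, is the root (this is E♭ dominant seventh sharp nine).

E♭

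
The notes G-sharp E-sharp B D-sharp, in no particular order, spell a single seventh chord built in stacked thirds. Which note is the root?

E-sharp

Arranged so that each adjacent pair is a third by letter name: E-sharp – G-sharp – B – D-sharp.
The bottom of that stack, E-sharp, is the root (this is E-sharp half-diminished seventh).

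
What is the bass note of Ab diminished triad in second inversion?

E-double-flat

Ab diminished triad in root position is A-flat–C-flat–E-double-flat.
Second inversion places the fifth in the bass, which is E-double-flat.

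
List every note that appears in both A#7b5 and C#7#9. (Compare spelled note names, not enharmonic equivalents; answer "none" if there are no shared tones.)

A#7b5 = A#, C##, E, G#.
C#7#9 = C#, E#, G#, B, D##.
Shared: G#.

G#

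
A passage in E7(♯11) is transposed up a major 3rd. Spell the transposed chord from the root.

E up a major 3rd → G#. New chord: G# dominant seventh sharp eleven.
root → G#
3rd (major 3rd) → B#
5th (perfect 5th) → D#
7th (minor 7th) → F#
11th (augmented 11th) → C##

G# – B# – D# – F# – C##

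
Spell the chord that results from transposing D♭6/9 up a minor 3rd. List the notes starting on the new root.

A minor 3rd up from Db is Fb, so the new chord is Fb six-nine.
- root: Fb
- major 3rd: Ab
- perfect 5th: Cb
- major 6th: Db
- major 9th: Gb

Fb, Ab, Cb, Db, Gb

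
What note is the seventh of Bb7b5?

Ab

Bb7b5 is built on Bb; its 7th is a minor 7th above the root.
A seventh above B uses the letter A, and the minor 7th above Bb is Ab.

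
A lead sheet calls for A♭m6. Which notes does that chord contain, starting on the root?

Ab Cb Eb F

A♭m6 is a minor sixth built on Ab.
Ab — root
Cb — minor 3rd
Eb — perfect 5th
F — major 6th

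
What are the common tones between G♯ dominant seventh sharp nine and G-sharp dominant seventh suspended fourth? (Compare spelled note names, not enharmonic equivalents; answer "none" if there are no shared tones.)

G♯ D♯ F♯

G♯ dominant seventh sharp nine: G♯ B♯ D♯ F♯ A𝄪
G-sharp dominant seventh suspended fourth: G♯ C♯ D♯ F♯
Common to both → G♯, D♯, F♯.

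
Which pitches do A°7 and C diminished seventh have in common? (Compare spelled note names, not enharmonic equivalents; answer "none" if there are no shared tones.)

C  E♭  G♭

A°7: A C E♭ G♭
C diminished seventh: C E♭ G♭ B𝄫
Common to both → C, E♭, G♭.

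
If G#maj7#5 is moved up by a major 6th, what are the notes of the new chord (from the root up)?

E♯  G𝄪  B𝄪  D𝄪

A major 6th up from G♯ is E♯, so the new chord is E♯ augmented major seventh.
Root: E♯
Major 3rd (3rd): G𝄪
Augmented 5th (5th): B𝄪
Major 7th (7th): D𝄪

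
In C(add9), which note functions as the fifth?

G

C(add9) is built on C; its 5th is a perfect 5th above the root.
A fifth above C uses the letter G, and the perfect 5th above C is G.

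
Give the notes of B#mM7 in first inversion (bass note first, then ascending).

In root position, B#mM7 is B♯–D♯–F𝄪–A𝄪.
First inversion puts the third (D♯) in the bass.

D♯ – F𝄪 – A𝄪 – B♯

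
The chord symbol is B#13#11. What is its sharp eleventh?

B#13#11 is built on B#; its 11th is an augmented 11th above the root.
A fourth above B uses the letter E, and the augmented 11th above B# is E##.

E##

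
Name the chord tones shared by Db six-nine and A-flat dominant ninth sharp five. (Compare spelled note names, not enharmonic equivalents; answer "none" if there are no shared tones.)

A-flat – B-flat

Db six-nine = D-flat, F, A-flat, B-flat, E-flat.
A-flat dominant ninth sharp five = A-flat, C, E, G-flat, B-flat.
Shared: A-flat, B-flat.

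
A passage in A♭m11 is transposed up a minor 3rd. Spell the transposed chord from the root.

A minor 3rd up from Ab is Cb, so the new chord is Cb minor eleventh.
Cb — root
Ebb — minor 3rd
Gb — perfect 5th
Bbb — minor 7th
Db — major 9th
Fb — perfect 11th

Cb – Ebb – Gb – Bbb – Db – Fb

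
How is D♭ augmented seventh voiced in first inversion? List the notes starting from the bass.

F, A, Cb, Db

D♭ augmented seventh = Db–F–A–Cb; first inversion → third (F) lowest.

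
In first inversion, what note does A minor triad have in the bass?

A minor triad = A–C–E. First inversion → third in the bass = C.

C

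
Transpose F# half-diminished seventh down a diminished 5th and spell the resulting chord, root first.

B#, D#, F#, A#

A diminished 5th down from F# is B#, so the new chord is B# half-diminished seventh.
Root: B#
Minor 3rd (3rd): D#
Diminished 5th (5th): F#
Minor 7th (7th): A#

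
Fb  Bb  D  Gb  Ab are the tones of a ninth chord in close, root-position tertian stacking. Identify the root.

Gb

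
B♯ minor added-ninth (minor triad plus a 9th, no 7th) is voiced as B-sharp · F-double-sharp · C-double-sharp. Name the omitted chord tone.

D-sharp

The full B♯ minor added-ninth chord is B-sharp, D-sharp, F-double-sharp, C-double-sharp.
Comparing with the voicing, the minor 3rd (3rd) — D-sharp — is absent.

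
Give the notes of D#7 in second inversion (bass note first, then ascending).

D#7 = D#–F##–A#–C#; second inversion → fifth (A#) lowest.

A#, C#, D#, F##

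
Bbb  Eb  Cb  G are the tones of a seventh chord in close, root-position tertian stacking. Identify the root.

Cb

Arranged so that each adjacent pair is a third by letter name: Cb – Eb – G – Bbb.
The bottom of that stack, Cb, is the root (this is Cb augmented seventh).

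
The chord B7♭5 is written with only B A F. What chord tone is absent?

B7♭5 = B, D#, F, A. The voicing lacks the 3rd (major 3rd), D#.

D#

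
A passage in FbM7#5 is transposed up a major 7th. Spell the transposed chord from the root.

A major 7th up from Fb is Eb, so the new chord is Eb augmented major seventh.
root → Eb
3rd (major 3rd) → G
5th (augmented 5th) → B
7th (major 7th) → D

Eb, G, B, D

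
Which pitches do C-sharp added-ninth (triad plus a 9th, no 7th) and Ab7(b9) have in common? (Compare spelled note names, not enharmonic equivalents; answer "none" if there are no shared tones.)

C-sharp added-ninth: C# E# G# D#
Ab7(b9): Ab C Eb Gb Bbb
Common to both → none.

none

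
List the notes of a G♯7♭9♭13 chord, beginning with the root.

Root G#, quality dominant seventh flat nine flat thirteen:
G# — root
B# — major 3rd
D# — perfect 5th
F# — minor 7th
A — minor 9th
E — minor 13th

G#, B#, D#, F#, A, E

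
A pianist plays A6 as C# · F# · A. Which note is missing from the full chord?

E

A6 = A, C#, E, F#. The voicing lacks the 5th (perfect 5th), E.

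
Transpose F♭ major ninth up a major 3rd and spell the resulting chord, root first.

A-flat – C – E-flat – G – B-flat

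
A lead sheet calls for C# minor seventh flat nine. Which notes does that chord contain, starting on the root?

C# minor seventh flat nine is a minor seventh flat nine built on C-sharp.
C-sharp — root
E — minor 3rd
G-sharp — perfect 5th
B — minor 7th
D — minor 9th

C-sharp – E – G-sharp – B – D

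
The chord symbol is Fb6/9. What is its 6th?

Db

Fb6/9 is built on Fb; its 6th is a major 6th above the root.
A sixth above F uses the letter D, and the major 6th above Fb is Db.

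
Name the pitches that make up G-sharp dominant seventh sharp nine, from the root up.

G-sharp dominant seventh sharp nine: dominant seventh sharp nine on G♯.
- root: G♯
- major 3rd: B♯
- perfect 5th: D♯
- minor 7th: F♯
- augmented 9th: A𝄪

G♯, B♯, D♯, F♯, A𝄪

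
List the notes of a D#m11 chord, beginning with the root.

D# – F# – A# – C# – E# – G#

Root D#, quality minor eleventh:
Root: D#
Minor 3rd (3rd): F#
Perfect 5th (5th): A#
Minor 7th (7th): C#
Major 9th (9th): E#
Perfect 11th (11th): G#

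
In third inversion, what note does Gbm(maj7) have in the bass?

F

Gbm(maj7) in root position is Gb–Bbb–Db–F.
Third inversion places the seventh in the bass, which is F.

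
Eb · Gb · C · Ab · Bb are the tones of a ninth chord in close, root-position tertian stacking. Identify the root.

Ab

Arranged so that each adjacent pair is a third by letter name: Ab – C – Eb – Gb – Bb.
The bottom of that stack, Ab, is the root (this is Ab dominant ninth).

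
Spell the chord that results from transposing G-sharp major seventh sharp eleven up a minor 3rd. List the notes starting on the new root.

A minor 3rd up from G-sharp is B, so the new chord is B major seventh sharp eleven.
B — root
D-sharp — major 3rd
F-sharp — perfect 5th
A-sharp — major 7th
E-sharp — augmented 11th

B, D-sharp, F-sharp, A-sharp, E-sharp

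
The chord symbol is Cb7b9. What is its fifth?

Gb

Root of Cb7b9 = Cb. The 5th is a perfect 5th: Cb up a perfect 5th → Gb.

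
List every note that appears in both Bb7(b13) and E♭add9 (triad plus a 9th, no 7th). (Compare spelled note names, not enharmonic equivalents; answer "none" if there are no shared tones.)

Bb  F

Bb7(b13): Bb D F Ab Gb
E♭add9: Eb G Bb F
Common to both → Bb, F.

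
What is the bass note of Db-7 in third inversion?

C♭

Db-7 in root position is D♭–F♭–A♭–C♭.
Third inversion places the seventh in the bass, which is C♭.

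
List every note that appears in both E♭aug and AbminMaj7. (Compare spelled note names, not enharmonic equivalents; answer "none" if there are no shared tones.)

Eb  G

E♭aug = Eb, G, B.
AbminMaj7 = Ab, Cb, Eb, G.
Shared: Eb, G.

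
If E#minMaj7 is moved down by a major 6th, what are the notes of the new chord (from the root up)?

G♯, B, D♯, F𝄪

A major 6th down from E♯ is G♯, so the new chord is G♯ minor-major seventh.
Root: G♯
Minor 3rd (3rd): B
Perfect 5th (5th): D♯
Major 7th (7th): F𝄪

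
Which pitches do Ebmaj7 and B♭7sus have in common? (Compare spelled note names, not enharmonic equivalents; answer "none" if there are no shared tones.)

Eb, Bb

Ebmaj7: Eb G Bb D
B♭7sus: Bb Eb F Ab
Common to both → Eb, Bb.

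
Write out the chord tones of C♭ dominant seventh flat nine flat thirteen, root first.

C♭ – E♭ – G♭ – B𝄫 – D𝄫 – A𝄫

C♭ dominant seventh flat nine flat thirteen is a dominant seventh flat nine flat thirteen built on C♭.
root → C♭
3rd (major 3rd) → E♭
5th (perfect 5th) → G♭
7th (minor 7th) → B𝄫
9th (minor 9th) → D𝄫
13th (minor 13th) → A𝄫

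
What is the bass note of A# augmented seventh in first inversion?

C-double-sharp

A# augmented seventh in root position is A-sharp–C-double-sharp–E-double-sharp–G-sharp.
First inversion places the third in the bass, which is C-double-sharp.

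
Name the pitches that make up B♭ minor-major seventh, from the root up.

B-flat  D-flat  F  A

B♭ minor-major seventh: minor-major seventh on B-flat.
B-flat — root
D-flat — minor 3rd
F — perfect 5th
A — major 7th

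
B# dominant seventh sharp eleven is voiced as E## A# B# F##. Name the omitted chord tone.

D##

The full B# dominant seventh sharp eleven chord is B#, D##, F##, A#, E##.
Comparing with the voicing, the major 3rd (3rd) — D## — is absent.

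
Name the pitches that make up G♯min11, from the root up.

G# – B – D# – F# – A# – C#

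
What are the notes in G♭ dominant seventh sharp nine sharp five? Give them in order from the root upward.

G-flat – B-flat – D – F-flat – A

Root G-flat, quality dominant seventh sharp nine sharp five:
- root: G-flat
- major 3rd: B-flat
- augmented 5th: D
- minor 7th: F-flat
- augmented 9th: A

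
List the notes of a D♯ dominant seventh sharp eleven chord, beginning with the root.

D♯ dominant seventh sharp eleven is a dominant seventh sharp eleven built on D-sharp.
D-sharp — root
F-double-sharp — major 3rd
A-sharp — perfect 5th
C-sharp — minor 7th
G-double-sharp — augmented 11th

D-sharp, F-double-sharp, A-sharp, C-sharp, G-double-sharp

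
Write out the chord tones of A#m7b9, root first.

A#m7b9: minor seventh flat nine on A♯.
- root: A♯
- minor 3rd: C♯
- perfect 5th: E♯
- minor 7th: G♯
- minor 9th: B

A♯ C♯ E♯ G♯ B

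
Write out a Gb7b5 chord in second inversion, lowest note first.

Dbb  Fb  Gb  Bb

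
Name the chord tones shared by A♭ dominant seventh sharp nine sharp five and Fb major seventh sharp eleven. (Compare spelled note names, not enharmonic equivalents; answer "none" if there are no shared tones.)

A-flat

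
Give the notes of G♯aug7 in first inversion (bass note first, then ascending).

B# – D## – F# – G#

In root position, G♯aug7 is G#–B#–D##–F#.
First inversion puts the third (B#) in the bass.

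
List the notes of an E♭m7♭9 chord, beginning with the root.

Eb, Gb, Bb, Db, Fb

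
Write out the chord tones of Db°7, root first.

Db, Fb, Abb, Cbb

Db°7: diminished seventh on Db.
Db — root
Fb — minor 3rd
Abb — diminished 5th
Cbb — diminished 7th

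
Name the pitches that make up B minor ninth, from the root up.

B – D – F# – A – C#

Root B, quality minor ninth:
B — root
D — minor 3rd
F# — perfect 5th
A — minor 7th
C# — major 9th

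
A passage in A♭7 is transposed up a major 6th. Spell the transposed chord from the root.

A major 6th up from Ab is F, so the new chord is F dominant seventh.
- root: F
- major 3rd: A
- perfect 5th: C
- minor 7th: Eb

F A C Eb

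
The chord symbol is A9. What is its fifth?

Root of A9 = A. The 5th is a perfect 5th: A up a perfect 5th → E.

E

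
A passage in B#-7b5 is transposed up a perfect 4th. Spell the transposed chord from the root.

E♯ G♯ B D♯

A perfect 4th up from B♯ is E♯, so the new chord is E♯ half-diminished seventh.
- root: E♯
- minor 3rd: G♯
- diminished 5th: B
- minor 7th: D♯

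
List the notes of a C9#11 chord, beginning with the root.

C9#11 is a dominant ninth sharp eleven built on C.
root → C
3rd (major 3rd) → E
5th (perfect 5th) → G
7th (minor 7th) → Bb
9th (major 9th) → D
11th (augmented 11th) → F#

C E G Bb D F#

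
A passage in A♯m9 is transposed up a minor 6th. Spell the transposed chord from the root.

A minor 6th up from A# is F#, so the new chord is F# minor ninth.
F# — root
A — minor 3rd
C# — perfect 5th
E — minor 7th
G# — major 9th

F#  A  C#  E  G#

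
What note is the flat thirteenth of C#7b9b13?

A

Root of C#7b9b13 = C#. The 13th is a minor 13th: C# up a minor 13th → A.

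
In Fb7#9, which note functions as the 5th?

Root of Fb7#9 = Fb. The 5th is a perfect 5th: Fb up a perfect 5th → Cb.

Cb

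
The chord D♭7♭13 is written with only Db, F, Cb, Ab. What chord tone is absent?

The full D♭7♭13 chord is Db, F, Ab, Cb, Bbb.
Comparing with the voicing, the minor 13th (13th) — Bbb — is absent.

Bbb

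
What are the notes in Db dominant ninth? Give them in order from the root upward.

D♭ – F – A♭ – C♭ – E♭

Root D♭, quality dominant ninth:
Root: D♭
Major 3rd (3rd): F
Perfect 5th (5th): A♭
Minor 7th (7th): C♭
Major 9th (9th): E♭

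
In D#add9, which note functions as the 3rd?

F##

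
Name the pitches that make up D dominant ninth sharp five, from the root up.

D – F♯ – A♯ – C – E

D dominant ninth sharp five is a dominant ninth sharp five built on D.
D — root
F♯ — major 3rd
A♯ — augmented 5th
C — minor 7th
E — major 9th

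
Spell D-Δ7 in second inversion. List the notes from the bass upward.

A C# D F

In root position, D-Δ7 is D–F–A–C#.
Second inversion puts the fifth (A) in the bass.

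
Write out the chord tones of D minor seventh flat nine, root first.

D minor seventh flat nine: minor seventh flat nine on D.
D — root
F — minor 3rd
A — perfect 5th
C — minor 7th
E-flat — minor 9th

D  F  A  C  E-flat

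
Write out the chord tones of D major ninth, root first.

D – F# – A – C# – E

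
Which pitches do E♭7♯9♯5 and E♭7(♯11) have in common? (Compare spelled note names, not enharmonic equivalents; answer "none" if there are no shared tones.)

E♭7♯9♯5 = Eb, G, B, Db, F#.
E♭7(♯11) = Eb, G, Bb, Db, A.
Shared: Eb, G, Db.

Eb – G – Db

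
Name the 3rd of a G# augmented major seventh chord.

B♯

G# augmented major seventh is built on G♯; its 3rd is a major 3rd above the root.
A third above G uses the letter B, and the major 3rd above G♯ is B♯.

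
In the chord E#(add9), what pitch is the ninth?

E#(add9) is built on E♯; its 9th is a major 9th above the root.
A second above E uses the letter F, and the major 9th above E♯ is F𝄪.

F𝄪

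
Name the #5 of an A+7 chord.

Root of A+7 = A. The 5th is an augmented 5th: A up an augmented 5th → E♯.

E♯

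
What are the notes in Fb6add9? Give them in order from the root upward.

Fb6add9 is a six-nine built on F♭.
Root: F♭
Major 3rd (3rd): A♭
Perfect 5th (5th): C♭
Major 6th (6th): D♭
Major 9th (9th): G♭

F♭, A♭, C♭, D♭, G♭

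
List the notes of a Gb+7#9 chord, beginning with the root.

G♭, B♭, D, F♭, A

Gb+7#9 is a dominant seventh sharp nine sharp five built on G♭.
G♭ — root
B♭ — major 3rd
D — augmented 5th
F♭ — minor 7th
A — augmented 9th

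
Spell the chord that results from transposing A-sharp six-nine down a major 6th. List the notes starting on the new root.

C#, E#, G#, A#, D#

A# down a major 6th → C#. New chord: C# six-nine.
C# — root
E# — major 3rd
G# — perfect 5th
A# — major 6th
D# — major 9th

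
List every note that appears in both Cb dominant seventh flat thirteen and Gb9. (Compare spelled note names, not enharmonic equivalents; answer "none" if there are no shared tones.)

Cb dominant seventh flat thirteen = C♭, E♭, G♭, B𝄫, A𝄫.
Gb9 = G♭, B♭, D♭, F♭, A♭.
Shared: G♭.

G♭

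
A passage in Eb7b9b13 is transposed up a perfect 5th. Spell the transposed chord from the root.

Eb up a perfect 5th → Bb. New chord: Bb dominant seventh flat nine flat thirteen.
Bb — root
D — major 3rd
F — perfect 5th
Ab — minor 7th
Cb — minor 9th
Gb — minor 13th

Bb, D, F, Ab, Cb, Gb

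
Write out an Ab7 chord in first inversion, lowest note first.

Ab7 = Ab–C–Eb–Gb; first inversion → third (C) lowest.

C  Eb  Gb  Ab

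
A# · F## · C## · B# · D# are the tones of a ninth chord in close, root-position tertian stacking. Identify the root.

Arranged so that each adjacent pair is a third by letter name: B# – D# – F## – A# – C##.
The bottom of that stack, B#, is the root (this is B# minor ninth).

B#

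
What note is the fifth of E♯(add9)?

Root of E♯(add9) = E#. The 5th is a perfect 5th: E# up a perfect 5th → B#.

B#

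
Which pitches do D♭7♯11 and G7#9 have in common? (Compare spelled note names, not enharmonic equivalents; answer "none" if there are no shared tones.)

D♭7♯11: D♭ F A♭ C♭ G
G7#9: G B D F A♯
Common to both → F, G.

F, G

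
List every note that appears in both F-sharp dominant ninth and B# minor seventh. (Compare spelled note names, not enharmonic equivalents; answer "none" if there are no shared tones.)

F-sharp dominant ninth: F-sharp A-sharp C-sharp E G-sharp
B# minor seventh: B-sharp D-sharp F-double-sharp A-sharp
Common to both → A-sharp.

A-sharp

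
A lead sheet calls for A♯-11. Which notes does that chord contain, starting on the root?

A♯-11: minor eleventh on A♯.
root → A♯
3rd (minor 3rd) → C♯
5th (perfect 5th) → E♯
7th (minor 7th) → G♯
9th (major 9th) → B♯
11th (perfect 11th) → D♯

A♯, C♯, E♯, G♯, B♯, D♯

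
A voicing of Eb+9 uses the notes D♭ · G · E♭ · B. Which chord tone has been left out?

The full Eb+9 chord is E♭, G, B, D♭, F.
Comparing with the voicing, the major 9th (9th) — F — is absent.

F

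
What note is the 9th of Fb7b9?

Fb7b9 is built on Fb; its 9th is a minor 9th above the root.
A second above F uses the letter G, and the minor 9th above Fb is Gbb.

Gbb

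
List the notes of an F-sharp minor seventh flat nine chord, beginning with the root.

F♯ – A – C♯ – E – G

Root F♯, quality minor seventh flat nine:
root → F♯
3rd (minor 3rd) → A
5th (perfect 5th) → C♯
7th (minor 7th) → E
9th (minor 9th) → G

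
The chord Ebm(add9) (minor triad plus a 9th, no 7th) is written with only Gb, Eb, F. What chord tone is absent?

Bb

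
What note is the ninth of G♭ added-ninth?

A-flat

G♭ added-ninth is built on G-flat; its 9th is a major 9th above the root.
A second above G uses the letter A, and the major 9th above G-flat is A-flat.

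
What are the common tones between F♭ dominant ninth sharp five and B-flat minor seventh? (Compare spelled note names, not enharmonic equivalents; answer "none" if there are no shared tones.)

A-flat

F♭ dominant ninth sharp five = F-flat, A-flat, C, E-double-flat, G-flat.
B-flat minor seventh = B-flat, D-flat, F, A-flat.
Shared: A-flat.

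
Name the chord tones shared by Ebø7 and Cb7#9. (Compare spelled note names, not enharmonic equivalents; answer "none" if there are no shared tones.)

E♭ – G♭ – B𝄫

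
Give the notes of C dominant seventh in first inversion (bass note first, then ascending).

E, G, B-flat, C

In root position, C dominant seventh is C–E–G–B-flat.
First inversion puts the third (E) in the bass.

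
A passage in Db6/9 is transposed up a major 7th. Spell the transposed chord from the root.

Db up a major 7th → C. New chord: C six-nine.
root → C
3rd (major 3rd) → E
5th (perfect 5th) → G
6th (major 6th) → A
9th (major 9th) → D

C, E, G, A, D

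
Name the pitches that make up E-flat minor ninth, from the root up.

Root Eb, quality minor ninth:
- root: Eb
- minor 3rd: Gb
- perfect 5th: Bb
- minor 7th: Db
- major 9th: F

Eb – Gb – Bb – Db – F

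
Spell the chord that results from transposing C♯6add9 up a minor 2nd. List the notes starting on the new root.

A minor 2nd up from C# is D, so the new chord is D six-nine.
root → D
3rd (major 3rd) → F#
5th (perfect 5th) → A
6th (major 6th) → B
9th (major 9th) → E

D, F#, A, B, E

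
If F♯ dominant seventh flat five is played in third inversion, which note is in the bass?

E

F♯ dominant seventh flat five = F-sharp–A-sharp–C–E. Third inversion → seventh in the bass = E.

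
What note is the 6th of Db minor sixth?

Bb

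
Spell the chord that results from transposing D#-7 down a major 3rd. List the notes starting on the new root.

B, D, F♯, A

Transposed root: D♯ → B (major 3rd down). So we spell B minor seventh:
B — root
D — minor 3rd
F♯ — perfect 5th
A — minor 7th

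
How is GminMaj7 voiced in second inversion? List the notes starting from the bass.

D, F#, G, Bb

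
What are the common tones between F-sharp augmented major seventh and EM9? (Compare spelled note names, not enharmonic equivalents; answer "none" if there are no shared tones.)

F-sharp augmented major seventh = F#, A#, C##, E#.
EM9 = E, G#, B, D#, F#.
Shared: F#.

F#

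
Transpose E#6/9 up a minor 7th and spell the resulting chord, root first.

D♯ – F𝄪 – A♯ – B♯ – E♯

A minor 7th up from E♯ is D♯, so the new chord is D♯ six-nine.
D♯ — root
F𝄪 — major 3rd
A♯ — perfect 5th
B♯ — major 6th
E♯ — major 9th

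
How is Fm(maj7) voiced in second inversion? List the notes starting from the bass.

C, E, F, Ab

Fm(maj7) = F–Ab–C–E; second inversion → fifth (C) lowest.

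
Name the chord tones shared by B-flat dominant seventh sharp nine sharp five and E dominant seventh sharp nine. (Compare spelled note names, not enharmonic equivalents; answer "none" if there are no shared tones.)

D

B-flat dominant seventh sharp nine sharp five = B-flat, D, F-sharp, A-flat, C-sharp.
E dominant seventh sharp nine = E, G-sharp, B, D, F-double-sharp.
Shared: D.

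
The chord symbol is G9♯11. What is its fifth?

G9♯11 is built on G; its 5th is a perfect 5th above the root.
A fifth above G uses the letter D, and the perfect 5th above G is D.

D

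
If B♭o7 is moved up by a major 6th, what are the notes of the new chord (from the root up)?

G – Bb – Db – Fb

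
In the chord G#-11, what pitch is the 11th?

C♯

G#-11 is built on G♯; its 11th is a perfect 11th above the root.
A fourth above G uses the letter C, and the perfect 11th above G♯ is C♯.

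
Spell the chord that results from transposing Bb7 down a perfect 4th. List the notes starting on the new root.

A perfect 4th down from B♭ is F, so the new chord is F dominant seventh.
F — root
A — major 3rd
C — perfect 5th
E♭ — minor 7th

F A C E♭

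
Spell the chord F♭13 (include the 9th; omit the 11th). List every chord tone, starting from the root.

Fb  Ab  Cb  Ebb  Gb  Db

F♭13: dominant thirteenth on Fb.
root → Fb
3rd (major 3rd) → Ab
5th (perfect 5th) → Cb
7th (minor 7th) → Ebb
9th (major 9th) → Gb
13th (major 13th) → Db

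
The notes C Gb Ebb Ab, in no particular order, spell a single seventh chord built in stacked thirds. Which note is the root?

Ab

Arranged so that each adjacent pair is a third by letter name: Ab – C – Ebb – Gb.
The bottom of that stack, Ab, is the root (this is Ab dominant seventh flat five).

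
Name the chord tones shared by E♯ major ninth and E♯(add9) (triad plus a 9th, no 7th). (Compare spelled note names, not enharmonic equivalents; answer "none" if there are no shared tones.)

E♯ major ninth: E# G## B# D## F##
E♯(add9): E# G## B# F##
Common to both → E#, G##, B#, F##.

E# – G## – B# – F##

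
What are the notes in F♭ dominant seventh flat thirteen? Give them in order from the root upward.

Fb – Ab – Cb – Ebb – Dbb

F♭ dominant seventh flat thirteen is a dominant seventh flat thirteen built on Fb.
Fb — root
Ab — major 3rd
Cb — perfect 5th
Ebb — minor 7th
Dbb — minor 13th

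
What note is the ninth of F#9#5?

F#9#5 is built on F#; its 9th is a major 9th above the root.
A second above F uses the letter G, and the major 9th above F# is G#.

G#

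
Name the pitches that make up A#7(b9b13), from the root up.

A# C## E# G# B F#

A#7(b9b13) is a dominant seventh flat nine flat thirteen built on A#.
- root: A#
- major 3rd: C##
- perfect 5th: E#
- minor 7th: G#
- minor 9th: B
- minor 13th: F#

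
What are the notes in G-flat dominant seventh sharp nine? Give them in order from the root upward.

G♭  B♭  D♭  F♭  A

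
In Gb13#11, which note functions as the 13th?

Gb13#11 is built on G♭; its 13th is a major 13th above the root.
A sixth above G uses the letter E, and the major 13th above G♭ is E♭.

E♭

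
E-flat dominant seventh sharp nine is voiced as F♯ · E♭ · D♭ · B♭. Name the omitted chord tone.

G

The full E-flat dominant seventh sharp nine chord is E♭, G, B♭, D♭, F♯.
Comparing with the voicing, the major 3rd (3rd) — G — is absent.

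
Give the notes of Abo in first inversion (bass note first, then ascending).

Abo = Ab–Cb–Ebb; first inversion → third (Cb) lowest.

Cb, Ebb, Ab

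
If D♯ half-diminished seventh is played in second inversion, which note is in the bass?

A

D♯ half-diminished seventh in root position is D#–F#–A–C#.
Second inversion places the fifth in the bass, which is A.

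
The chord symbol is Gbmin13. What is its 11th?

C♭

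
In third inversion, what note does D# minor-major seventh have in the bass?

C-double-sharp

D# minor-major seventh in root position is D-sharp–F-sharp–A-sharp–C-double-sharp.
Third inversion places the seventh in the bass, which is C-double-sharp.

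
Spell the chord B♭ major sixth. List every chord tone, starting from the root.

Bb D F G

B♭ major sixth: major sixth on Bb.
- root: Bb
- major 3rd: D
- perfect 5th: F
- major 6th: G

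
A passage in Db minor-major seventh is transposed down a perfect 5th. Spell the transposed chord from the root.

Gb – Bbb – Db – F

Transposed root: Db → Gb (perfect 5th down). So we spell Gb minor-major seventh:
- root: Gb
- minor 3rd: Bbb
- perfect 5th: Db
- major 7th: F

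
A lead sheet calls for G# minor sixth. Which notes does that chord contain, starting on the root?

G# minor sixth: minor sixth on G-sharp.
G-sharp — root
B — minor 3rd
D-sharp — perfect 5th
E-sharp — major 6th

G-sharp, B, D-sharp, E-sharp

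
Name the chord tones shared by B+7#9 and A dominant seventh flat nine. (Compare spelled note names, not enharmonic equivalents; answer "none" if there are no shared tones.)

A

B+7#9: B D♯ F𝄪 A C𝄪
A dominant seventh flat nine: A C♯ E G B♭
Common to both → A.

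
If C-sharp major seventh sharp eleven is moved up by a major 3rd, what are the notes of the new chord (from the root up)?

C-sharp up a major 3rd → E-sharp. New chord: E-sharp major seventh sharp eleven.
root → E-sharp
3rd (major 3rd) → G-double-sharp
5th (perfect 5th) → B-sharp
7th (major 7th) → D-double-sharp
11th (augmented 11th) → A-double-sharp

E-sharp  G-double-sharp  B-sharp  D-double-sharp  A-double-sharp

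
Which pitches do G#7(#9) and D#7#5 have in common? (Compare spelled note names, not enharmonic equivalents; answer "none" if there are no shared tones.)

D♯, A𝄪

G#7(#9): G♯ B♯ D♯ F♯ A𝄪
D#7#5: D♯ F𝄪 A𝄪 C♯
Common to both → D♯, A𝄪.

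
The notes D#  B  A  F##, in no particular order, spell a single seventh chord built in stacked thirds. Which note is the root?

B

Stacking in thirds gives B – D# – F## – A, so B is the root — B augmented seventh.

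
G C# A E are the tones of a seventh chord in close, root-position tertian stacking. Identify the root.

Arranged so that each adjacent pair is a third by letter name: A – C# – E – G.
The bottom of that stack, A, is the root (this is A dominant seventh).

A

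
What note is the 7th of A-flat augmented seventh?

G-flat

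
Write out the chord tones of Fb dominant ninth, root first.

Root Fb, quality dominant ninth:
Fb — root
Ab — major 3rd
Cb — perfect 5th
Ebb — minor 7th
Gb — major 9th

Fb Ab Cb Ebb Gb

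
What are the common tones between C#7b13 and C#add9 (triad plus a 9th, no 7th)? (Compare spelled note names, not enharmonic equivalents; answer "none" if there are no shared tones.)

C#  E#  G#

C#7b13 = C#, E#, G#, B, A.
C#add9 = C#, E#, G#, D#.
Shared: C#, E#, G#.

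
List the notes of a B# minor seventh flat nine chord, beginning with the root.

B# minor seventh flat nine is a minor seventh flat nine built on B-sharp.
Root: B-sharp
Minor 3rd (3rd): D-sharp
Perfect 5th (5th): F-double-sharp
Minor 7th (7th): A-sharp
Minor 9th (9th): C-sharp

B-sharp D-sharp F-double-sharp A-sharp C-sharp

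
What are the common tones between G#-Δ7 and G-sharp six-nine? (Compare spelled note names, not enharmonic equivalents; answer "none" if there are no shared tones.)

G# – D#

G#-Δ7: G# B D# F##
G-sharp six-nine: G# B# D# E# A#
Common to both → G#, D#.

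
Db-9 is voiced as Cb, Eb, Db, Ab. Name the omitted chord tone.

Db-9 = Db, Fb, Ab, Cb, Eb. The voicing lacks the 3rd (minor 3rd), Fb.

Fb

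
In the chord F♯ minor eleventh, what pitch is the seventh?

Root of F♯ minor eleventh = F♯. The 7th is a minor 7th: F♯ up a minor 7th → E.

E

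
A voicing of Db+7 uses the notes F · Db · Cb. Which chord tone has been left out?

A

Db+7 = Db, F, A, Cb. The voicing lacks the 5th (augmented 5th), A.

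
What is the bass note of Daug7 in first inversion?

F#

Daug7 = D–F#–A#–C. First inversion → third in the bass = F#.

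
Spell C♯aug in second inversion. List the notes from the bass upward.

G##, C#, E#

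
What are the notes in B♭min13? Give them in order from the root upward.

B♭min13: minor thirteenth on Bb.
root → Bb
3rd (minor 3rd) → Db
5th (perfect 5th) → F
7th (minor 7th) → Ab
9th (major 9th) → C
11th (perfect 11th) → Eb
13th (major 13th) → G

Bb Db F Ab C Eb G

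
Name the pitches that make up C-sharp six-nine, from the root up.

C-sharp six-nine is a six-nine built on C-sharp.
- root: C-sharp
- major 3rd: E-sharp
- perfect 5th: G-sharp
- major 6th: A-sharp
- major 9th: D-sharp

C-sharp E-sharp G-sharp A-sharp D-sharp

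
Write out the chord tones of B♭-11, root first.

B♭-11: minor eleventh on Bb.
Root: Bb
Minor 3rd (3rd): Db
Perfect 5th (5th): F
Minor 7th (7th): Ab
Major 9th (9th): C
Perfect 11th (11th): Eb

Bb – Db – F – Ab – C – Eb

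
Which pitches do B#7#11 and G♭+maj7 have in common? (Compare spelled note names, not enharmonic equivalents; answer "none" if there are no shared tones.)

B#7#11: B# D## F## A# E##
G♭+maj7: Gb Bb D F
Common to both → none.

none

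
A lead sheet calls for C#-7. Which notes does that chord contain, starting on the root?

C#  E  G#  B

C#-7 is a minor seventh built on C#.
Root: C#
Minor 3rd (3rd): E
Perfect 5th (5th): G#
Minor 7th (7th): B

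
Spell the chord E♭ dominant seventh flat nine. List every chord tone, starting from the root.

Root E♭, quality dominant seventh flat nine:
root → E♭
3rd (major 3rd) → G
5th (perfect 5th) → B♭
7th (minor 7th) → D♭
9th (minor 9th) → F♭

E♭ – G – B♭ – D♭ – F♭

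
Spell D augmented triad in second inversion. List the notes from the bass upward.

D augmented triad = D–F-sharp–A-sharp; second inversion → fifth (A-sharp) lowest.

A-sharp, D, F-sharp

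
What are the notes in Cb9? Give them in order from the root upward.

Cb Eb Gb Bbb Db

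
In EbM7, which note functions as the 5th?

B♭

Root of EbM7 = E♭. The 5th is a perfect 5th: E♭ up a perfect 5th → B♭.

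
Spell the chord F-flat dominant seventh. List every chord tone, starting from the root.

F-flat A-flat C-flat E-double-flat

F-flat dominant seventh is a dominant seventh built on F-flat.
F-flat — root
A-flat — major 3rd
C-flat — perfect 5th
E-double-flat — minor 7th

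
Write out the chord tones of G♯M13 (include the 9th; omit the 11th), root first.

G#, B#, D#, F##, A#, E#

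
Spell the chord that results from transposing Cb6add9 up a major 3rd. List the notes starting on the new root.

A major 3rd up from C♭ is E♭, so the new chord is E♭ six-nine.
root → E♭
3rd (major 3rd) → G
5th (perfect 5th) → B♭
6th (major 6th) → C
9th (major 9th) → F

E♭  G  B♭  C  F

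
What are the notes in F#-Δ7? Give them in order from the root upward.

F#  A  C#  E#

F#-Δ7: minor-major seventh on F#.
Root: F#
Minor 3rd (3rd): A
Perfect 5th (5th): C#
Major 7th (7th): E#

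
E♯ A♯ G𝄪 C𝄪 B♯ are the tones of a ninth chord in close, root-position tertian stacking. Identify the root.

A♯

Arranged so that each adjacent pair is a third by letter name: A♯ – C𝄪 – E♯ – G𝄪 – B♯.
The bottom of that stack, A♯, is the root (this is A♯ major ninth).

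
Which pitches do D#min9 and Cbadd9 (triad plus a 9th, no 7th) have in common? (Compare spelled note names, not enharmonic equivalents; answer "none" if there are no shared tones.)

none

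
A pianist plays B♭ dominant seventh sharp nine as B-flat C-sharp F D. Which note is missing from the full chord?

A-flat

B♭ dominant seventh sharp nine = B-flat, D, F, A-flat, C-sharp. The voicing lacks the 7th (minor 7th), A-flat.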